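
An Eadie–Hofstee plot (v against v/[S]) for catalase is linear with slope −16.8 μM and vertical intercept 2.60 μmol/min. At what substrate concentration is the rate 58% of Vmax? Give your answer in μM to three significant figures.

The Eadie–Hofstee slope gives Km = 16.8 μM (slope = −Km).
v/Vmax = [S]/(Km+[S]) = 0.58 ⇒ [S] = Km·0.58/(1−0.58) = 16.8 × 1.381 = 23.2 μM.

23.2 μM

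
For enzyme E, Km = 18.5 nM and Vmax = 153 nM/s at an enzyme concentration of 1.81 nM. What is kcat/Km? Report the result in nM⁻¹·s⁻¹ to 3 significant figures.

4.57 nM⁻¹·s⁻¹

kcat = Vmax/[E]total = 153/1.81 = 84.5 s⁻¹.
kcat/Km = 84.5/18.5 = 4.57 nM⁻¹·s⁻¹.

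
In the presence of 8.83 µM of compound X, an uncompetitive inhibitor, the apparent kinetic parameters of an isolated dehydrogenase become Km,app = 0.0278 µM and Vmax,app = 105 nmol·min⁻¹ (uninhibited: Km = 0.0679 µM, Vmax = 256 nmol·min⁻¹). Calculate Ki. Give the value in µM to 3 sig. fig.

6.14 µM

Uncompetitive: Vmax,app = Vmax/α (and Km,app = Km/α) with α = 1 + [I]/Ki.
α = Vmax/Vmax,app = 256/105 = 2.438.
Ki = [I]/(α − 1) = 8.83/1.438 = 6.14 µM.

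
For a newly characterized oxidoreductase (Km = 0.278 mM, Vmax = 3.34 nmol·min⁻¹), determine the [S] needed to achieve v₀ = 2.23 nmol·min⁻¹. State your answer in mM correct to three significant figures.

The required fractional saturation is v/Vmax = 2.23/3.34 = 0.6677.
Then [S]/(Km+[S]) = 0.6677 ⇒ [S] = 0.278 × 0.6677/(1 − 0.6677) = 0.559 mM.

0.559 mM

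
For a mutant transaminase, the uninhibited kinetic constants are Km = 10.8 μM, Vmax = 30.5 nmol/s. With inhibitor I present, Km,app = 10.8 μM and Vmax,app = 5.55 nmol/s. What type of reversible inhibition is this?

noncompetitive

Vmax decreases (30.5 → 5.55 nmol/s) while Km is unchanged — pure noncompetitive inhibition.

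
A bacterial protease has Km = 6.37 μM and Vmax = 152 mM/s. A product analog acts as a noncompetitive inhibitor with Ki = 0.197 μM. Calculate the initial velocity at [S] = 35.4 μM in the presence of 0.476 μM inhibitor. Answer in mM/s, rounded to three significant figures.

37.7 mM/s

α = 1 + [I]/Ki = 1 + 0.476/0.197 = 3.416.
For a noncompetitive inhibitor, Vmax is reduced to Vmax/α while Km is unchanged: Km,app = 6.37 μM, Vmax,app = 44.5 mM/s.
v = Vmax,app·[S]/(Km,app + [S]) = 44.5 × 35.4/(6.37 + 35.4) = 37.7 mM/s.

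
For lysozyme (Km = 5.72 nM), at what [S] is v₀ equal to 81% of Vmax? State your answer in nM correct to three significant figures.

v/Vmax = [S]/(Km+[S]) = 0.81, so [S] = Km·0.81/(1 − 0.81) = 5.72 × 4.263.
[S] = 24.4 nM.

24.4 nM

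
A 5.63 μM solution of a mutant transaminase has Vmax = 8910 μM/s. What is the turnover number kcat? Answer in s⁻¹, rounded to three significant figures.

kcat = Vmax/[E]total = 8910 μM/s / 5.63 μM = 1580 s⁻¹.

1580 s⁻¹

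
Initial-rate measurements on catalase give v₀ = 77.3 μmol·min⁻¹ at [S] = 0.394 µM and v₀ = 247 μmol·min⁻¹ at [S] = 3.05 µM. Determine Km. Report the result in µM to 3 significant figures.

In reciprocal form, 1/v = (Km/Vmax)·(1/[S]) + 1/Vmax. The two points give (1/[S], 1/v) = (2.538, 0.01294) and (0.3279, 0.004049).
Slope = (0.01294 − 0.004049)/(2.538 − 0.3279) = 0.004021; intercept = 0.01294 − 0.004021×2.538 = 0.002730.
Vmax = 1/intercept = 366 μmol·min⁻¹; Km = slope × Vmax = 0.004021 × 366 = 1.47 µM.

1.47 µM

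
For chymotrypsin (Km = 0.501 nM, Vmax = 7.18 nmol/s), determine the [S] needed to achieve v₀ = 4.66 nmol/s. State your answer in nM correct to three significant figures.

Rearranging v = Vmax[S]/(Km+[S]) gives [S] = Km·v/(Vmax − v).
[S] = 0.501 × 4.66 / (7.18 − 4.66) = 2.335/2.520 = 0.926 nM.

0.926 nM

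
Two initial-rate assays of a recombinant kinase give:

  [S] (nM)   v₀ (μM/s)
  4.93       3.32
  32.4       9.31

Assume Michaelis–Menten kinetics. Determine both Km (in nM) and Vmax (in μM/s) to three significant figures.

In reciprocal form, 1/v = (Km/Vmax)·(1/[S]) + 1/Vmax. The two points give (1/[S], 1/v) = (0.2028, 0.3012) and (0.03086, 0.1074).
Slope = (0.3012 − 0.1074)/(0.2028 − 0.03086) = 1.127; intercept = 0.3012 − 1.127×0.2028 = 0.07263.
Vmax = 1/intercept = 13.8 μM/s; Km = slope × Vmax = 1.127 × 13.8 = 15.5 nM.

Km = 15.5 nM; Vmax = 13.8 μM/s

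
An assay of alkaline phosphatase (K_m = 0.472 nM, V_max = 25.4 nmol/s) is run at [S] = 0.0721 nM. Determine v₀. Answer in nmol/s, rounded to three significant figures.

3.37 nmol/s

v = Vmax·[S]/(Km + [S]) = 25.4 × 0.0721 / (0.472 + 0.0721)
  = 1.831 / 0.5441 = 3.37 nmol/s.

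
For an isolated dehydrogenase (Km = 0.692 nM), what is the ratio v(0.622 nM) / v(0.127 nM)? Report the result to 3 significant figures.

3.05

The fractional saturations are [S]/(Km+[S]) = 0.127/0.8190 = 0.1551 and 0.622/1.314 = 0.4734.
v₂/v₁ is just their ratio: 0.4734/0.1551 = 3.05.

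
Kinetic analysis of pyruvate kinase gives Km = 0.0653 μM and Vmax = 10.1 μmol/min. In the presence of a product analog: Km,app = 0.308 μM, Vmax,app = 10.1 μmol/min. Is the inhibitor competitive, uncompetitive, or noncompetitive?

Km increases (0.0653 → 0.308 μM) while Vmax is unchanged — the hallmark of competitive inhibition.

competitive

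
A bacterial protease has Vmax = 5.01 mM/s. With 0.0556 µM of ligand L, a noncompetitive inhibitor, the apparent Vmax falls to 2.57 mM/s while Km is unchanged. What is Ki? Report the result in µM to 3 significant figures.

Noncompetitive: Vmax,app = Vmax/α with α = 1 + [I]/Ki.
α = Vmax/Vmax,app = 5.01/2.57 = 1.949.
Ki = [I]/(α − 1) = 0.0556/0.9494 = 0.0586 µM.

0.0586 µM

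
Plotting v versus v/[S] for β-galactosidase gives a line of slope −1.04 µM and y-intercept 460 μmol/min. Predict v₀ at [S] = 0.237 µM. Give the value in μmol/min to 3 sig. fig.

85.4 μmol/min

In the Eadie–Hofstee form v = Vmax − Km·(v/[S]), the slope is −Km and the intercept is Vmax, so Km = 1.04 µM and Vmax = 460 μmol/min.
v = 460 × 0.237/(1.04 + 0.237) = 85.4 μmol/min.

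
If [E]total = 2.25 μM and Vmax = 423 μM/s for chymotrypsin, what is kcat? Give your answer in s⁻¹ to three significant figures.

kcat = Vmax/[E]total = 423 μM/s / 2.25 μM = 188 s⁻¹.

188 s⁻¹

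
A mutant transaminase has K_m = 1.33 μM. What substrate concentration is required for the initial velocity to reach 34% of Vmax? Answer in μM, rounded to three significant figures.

v/Vmax = [S]/(Km+[S]) = 0.34, so [S] = Km·0.34/(1 − 0.34) = 1.33 × 0.5152.
[S] = 0.685 μM.

0.685 μM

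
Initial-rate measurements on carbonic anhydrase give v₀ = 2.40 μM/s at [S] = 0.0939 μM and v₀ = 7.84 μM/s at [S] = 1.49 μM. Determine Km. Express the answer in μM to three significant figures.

0.268 μM

From v = Vmax[S]/(Km+[S]), each point gives Vmax = v(Km+[S])/[S].
Equating: 2.40(Km+0.0939)/0.0939 = 7.84(Km+1.49)/1.49.
25.56·Km + 2.40 = 5.262·Km + 7.84, so (25.56 − 5.262)·Km = 7.84 − 2.40.
Km = 5.440/20.30 = 0.268 μM; then Vmax = 2.40(0.268+0.0939)/0.0939 = 9.25 μM/s.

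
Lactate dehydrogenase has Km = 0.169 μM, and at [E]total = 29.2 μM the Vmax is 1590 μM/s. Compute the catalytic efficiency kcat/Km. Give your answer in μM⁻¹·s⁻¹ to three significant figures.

kcat = Vmax/[E]total = 1590/29.2 = 54.5 s⁻¹.
kcat/Km = 54.5/0.169 = 322 μM⁻¹·s⁻¹.

322 μM⁻¹·s⁻¹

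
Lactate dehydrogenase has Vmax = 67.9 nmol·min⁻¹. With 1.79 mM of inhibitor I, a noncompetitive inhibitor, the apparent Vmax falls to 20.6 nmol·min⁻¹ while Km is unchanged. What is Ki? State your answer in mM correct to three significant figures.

0.780 mM

Noncompetitive: Vmax,app = Vmax/α with α = 1 + [I]/Ki.
α = Vmax/Vmax,app = 67.9/20.6 = 3.296.
Since α = 1 + [I]/Ki, [I]/Ki = 3.296 − 1 = 2.296 and Ki = 1.79/2.296 = 0.780 mM.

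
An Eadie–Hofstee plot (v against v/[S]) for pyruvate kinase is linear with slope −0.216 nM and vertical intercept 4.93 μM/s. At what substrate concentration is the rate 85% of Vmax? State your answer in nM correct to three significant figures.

The Eadie–Hofstee slope gives Km = 0.216 nM (slope = −Km).
v/Vmax = [S]/(Km+[S]) = 0.85 ⇒ [S] = Km·0.85/(1−0.85) = 0.216 × 5.667 = 1.22 nM.

1.22 nM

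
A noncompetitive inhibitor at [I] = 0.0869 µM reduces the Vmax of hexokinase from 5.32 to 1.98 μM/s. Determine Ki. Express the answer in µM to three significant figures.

0.0515 µM

Noncompetitive: Vmax,app = Vmax/α with α = 1 + [I]/Ki.
α = Vmax/Vmax,app = 5.32/1.98 = 2.687.
Since α = 1 + [I]/Ki, [I]/Ki = 2.687 − 1 = 1.687 and Ki = 0.0869/1.687 = 0.0515 µM.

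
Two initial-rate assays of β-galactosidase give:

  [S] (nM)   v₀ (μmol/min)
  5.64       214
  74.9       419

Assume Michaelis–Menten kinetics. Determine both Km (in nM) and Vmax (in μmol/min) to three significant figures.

From v = Vmax[S]/(Km+[S]), each point gives Vmax = v(Km+[S])/[S].
Equating: 214(Km+5.64)/5.64 = 419(Km+74.9)/74.9.
37.94·Km + 214 = 5.594·Km + 419, so (37.94 − 5.594)·Km = 419 − 214.
Km = 205.0/32.35 = 6.34 nM; then Vmax = 214(6.34+5.64)/5.64 = 454 μmol/min.

Km = 6.34 nM; Vmax = 454 μmol/min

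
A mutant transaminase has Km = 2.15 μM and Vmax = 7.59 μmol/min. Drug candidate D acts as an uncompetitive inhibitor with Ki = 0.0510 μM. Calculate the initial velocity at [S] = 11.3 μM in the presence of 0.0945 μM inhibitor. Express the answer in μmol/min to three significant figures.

2.49 μmol/min

With α = 1 + [I]/Ki = 1 + 0.0945/0.0510 = 2.853, the uncompetitive rate law is v = (Vmax/α)·[S] / (Km/α + [S]).
v = (7.59/2.853)×11.3 / (2.15/2.853 + 11.3) = 30.06/12.05 = 2.49 μmol/min.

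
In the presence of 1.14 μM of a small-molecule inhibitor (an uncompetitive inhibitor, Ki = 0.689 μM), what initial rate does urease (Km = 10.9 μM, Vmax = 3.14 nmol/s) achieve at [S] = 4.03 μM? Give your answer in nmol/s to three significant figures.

α = 1 + [I]/Ki = 1 + 1.14/0.689 = 2.655.
For an uncompetitive inhibitor, both parameters are divided by α, giving Vmax/α and Km/α: Km,app = 4.11 μM, Vmax,app = 1.18 nmol/s.
v = Vmax,app·[S]/(Km,app + [S]) = 1.18 × 4.03/(4.11 + 4.03) = 0.586 nmol/s.

0.586 nmol/s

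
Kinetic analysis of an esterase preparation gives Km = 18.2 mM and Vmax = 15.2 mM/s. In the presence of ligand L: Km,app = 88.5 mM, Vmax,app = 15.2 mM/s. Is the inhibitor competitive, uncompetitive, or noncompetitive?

Km increases (18.2 → 88.5 mM) while Vmax is unchanged — the hallmark of competitive inhibition.

competitive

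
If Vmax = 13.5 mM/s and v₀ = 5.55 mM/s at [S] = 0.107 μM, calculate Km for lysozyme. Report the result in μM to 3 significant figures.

v/Vmax = 5.55/13.5 = 0.4111 = [S]/(Km+[S]).
So Km + [S] = [S]/0.4111 = 0.2603 μM, giving Km = 0.2603 − 0.107 = 0.153 μM.

0.153 μM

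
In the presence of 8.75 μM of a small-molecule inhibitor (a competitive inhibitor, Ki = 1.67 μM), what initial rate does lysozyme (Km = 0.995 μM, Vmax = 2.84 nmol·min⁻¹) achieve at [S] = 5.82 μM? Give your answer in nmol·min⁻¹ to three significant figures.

1.37 nmol·min⁻¹

α = 1 + [I]/Ki = 1 + 8.75/1.67 = 6.240.
For a competitive inhibitor, Vmax is unchanged and the apparent Km becomes α·Km: Km,app = 6.21 μM, Vmax,app = 2.84 nmol·min⁻¹.
v = Vmax,app·[S]/(Km,app + [S]) = 2.84 × 5.82/(6.21 + 5.82) = 1.37 nmol·min⁻¹.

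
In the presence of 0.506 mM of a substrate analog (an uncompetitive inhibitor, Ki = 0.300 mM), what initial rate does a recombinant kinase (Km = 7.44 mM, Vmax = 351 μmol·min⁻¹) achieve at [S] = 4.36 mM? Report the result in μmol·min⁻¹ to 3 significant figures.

79.9 μmol·min⁻¹

α = 1 + [I]/Ki = 1 + 0.506/0.300 = 2.687.
For an uncompetitive inhibitor, both parameters are divided by α, giving Vmax/α and Km/α: Km,app = 2.77 mM, Vmax,app = 131 μmol·min⁻¹.
v = Vmax,app·[S]/(Km,app + [S]) = 131 × 4.36/(2.77 + 4.36) = 79.9 μmol·min⁻¹.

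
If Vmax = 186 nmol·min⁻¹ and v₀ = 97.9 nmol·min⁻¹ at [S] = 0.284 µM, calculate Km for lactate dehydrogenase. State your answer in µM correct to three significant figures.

From v = Vmax[S]/(Km+[S]), Km = [S](Vmax − v)/v.
Km = 0.284 × (186 − 97.9) / 97.9 = 25.02/97.9 = 0.256 µM.

0.256 µM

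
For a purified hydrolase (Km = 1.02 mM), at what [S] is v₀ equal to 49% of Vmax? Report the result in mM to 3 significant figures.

0.980 mM

v/Vmax = [S]/(Km+[S]) = 0.49, so [S] = Km·0.49/(1 − 0.49) = 1.02 × 0.9608.
[S] = 0.980 mM.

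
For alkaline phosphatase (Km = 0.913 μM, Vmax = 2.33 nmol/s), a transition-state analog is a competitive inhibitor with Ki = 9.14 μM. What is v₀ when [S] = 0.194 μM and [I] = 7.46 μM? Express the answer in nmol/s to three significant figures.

α = 1 + [I]/Ki = 1 + 7.46/9.14 = 1.816.
For a competitive inhibitor, Vmax is unchanged and the apparent Km becomes α·Km: Km,app = 1.66 μM, Vmax,app = 2.33 nmol/s.
v = Vmax,app·[S]/(Km,app + [S]) = 2.33 × 0.194/(1.66 + 0.194) = 0.244 nmol/s.

0.244 nmol/s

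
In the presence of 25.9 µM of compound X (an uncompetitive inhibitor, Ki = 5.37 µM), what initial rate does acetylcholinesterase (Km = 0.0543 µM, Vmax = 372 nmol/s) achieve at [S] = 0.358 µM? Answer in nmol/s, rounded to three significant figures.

With α = 1 + [I]/Ki = 1 + 25.9/5.37 = 5.823, the uncompetitive rate law is v = (Vmax/α)·[S] / (Km/α + [S]).
v = (372/5.823)×0.358 / (0.0543/5.823 + 0.358) = 22.87/0.3673 = 62.3 nmol/s.

62.3 nmol/s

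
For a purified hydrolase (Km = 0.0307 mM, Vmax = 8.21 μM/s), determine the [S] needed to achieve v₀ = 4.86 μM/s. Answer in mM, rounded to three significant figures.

0.0445 mM

Rearranging v = Vmax[S]/(Km+[S]) gives [S] = Km·v/(Vmax − v).
[S] = 0.0307 × 4.86 / (8.21 − 4.86) = 0.1492/3.350 = 0.0445 mM.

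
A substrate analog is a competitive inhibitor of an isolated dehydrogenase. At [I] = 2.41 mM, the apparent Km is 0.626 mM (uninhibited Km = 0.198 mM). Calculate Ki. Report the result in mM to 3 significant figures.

Competitive: Km,app = α·Km with α = 1 + [I]/Ki.
α = Km,app/Km = 0.626/0.198 = 3.162.
Since α = 1 + [I]/Ki, [I]/Ki = 3.162 − 1 = 2.162 and Ki = 2.41/2.162 = 1.11 mM.

1.11 mM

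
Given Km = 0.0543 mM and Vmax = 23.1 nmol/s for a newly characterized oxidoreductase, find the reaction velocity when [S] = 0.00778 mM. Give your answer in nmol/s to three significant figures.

[S]/(Km+[S]) = 0.00778/0.06208 = 0.1253, the fractional saturation.
v = 0.1253 × Vmax = 0.1253 × 23.1 = 2.89 nmol/s.

2.89 nmol/s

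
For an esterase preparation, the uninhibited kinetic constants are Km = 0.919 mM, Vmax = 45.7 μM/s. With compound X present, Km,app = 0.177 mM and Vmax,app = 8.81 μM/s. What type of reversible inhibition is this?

uncompetitive

Both Km and Vmax decrease by the same factor (~5.19-fold) — characteristic of uncompetitive inhibition.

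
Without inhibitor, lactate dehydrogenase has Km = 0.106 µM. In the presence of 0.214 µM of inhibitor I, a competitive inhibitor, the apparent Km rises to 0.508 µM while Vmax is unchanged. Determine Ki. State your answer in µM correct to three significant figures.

Competitive: Km,app = α·Km with α = 1 + [I]/Ki.
α = Km,app/Km = 0.508/0.106 = 4.792.
Since α = 1 + [I]/Ki, [I]/Ki = 4.792 − 1 = 3.792 and Ki = 0.214/3.792 = 0.0564 µM.

0.0564 µM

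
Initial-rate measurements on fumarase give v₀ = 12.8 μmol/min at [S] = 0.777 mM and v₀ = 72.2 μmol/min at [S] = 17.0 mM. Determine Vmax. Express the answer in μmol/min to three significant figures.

92.8 μmol/min

From v = Vmax[S]/(Km+[S]), each point gives Vmax = v(Km+[S])/[S].
Equating: 12.8(Km+0.777)/0.777 = 72.2(Km+17.0)/17.0.
16.47·Km + 12.8 = 4.247·Km + 72.2, so (16.47 − 4.247)·Km = 72.2 − 12.8.
Km = 59.40/12.23 = 4.86 mM; then Vmax = 12.8(4.86+0.777)/0.777 = 92.8 μmol/min.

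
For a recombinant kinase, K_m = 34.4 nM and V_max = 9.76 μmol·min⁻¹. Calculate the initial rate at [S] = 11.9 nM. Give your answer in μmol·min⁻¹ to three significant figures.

2.51 μmol·min⁻¹

[S]/(Km+[S]) = 11.9/46.30 = 0.2570, the fractional saturation.
v = 0.2570 × Vmax = 0.2570 × 9.76 = 2.51 μmol·min⁻¹.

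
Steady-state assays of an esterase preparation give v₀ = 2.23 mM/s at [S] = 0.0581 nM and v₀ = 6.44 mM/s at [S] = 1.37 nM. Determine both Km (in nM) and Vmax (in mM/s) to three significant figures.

From v = Vmax[S]/(Km+[S]), each point gives Vmax = v(Km+[S])/[S].
Equating: 2.23(Km+0.0581)/0.0581 = 6.44(Km+1.37)/1.37.
38.38·Km + 2.23 = 4.701·Km + 6.44, so (38.38 − 4.701)·Km = 6.44 − 2.23.
Km = 4.210/33.68 = 0.125 nM; then Vmax = 2.23(0.125+0.0581)/0.0581 = 7.03 mM/s.

Km = 0.125 nM; Vmax = 7.03 mM/s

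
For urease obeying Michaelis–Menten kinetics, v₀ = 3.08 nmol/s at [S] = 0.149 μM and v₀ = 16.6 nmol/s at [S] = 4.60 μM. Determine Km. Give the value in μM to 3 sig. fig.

0.792 μM

In reciprocal form, 1/v = (Km/Vmax)·(1/[S]) + 1/Vmax. The two points give (1/[S], 1/v) = (6.711, 0.3247) and (0.2174, 0.06024).
Slope = (0.3247 − 0.06024)/(6.711 − 0.2174) = 0.04072; intercept = 0.3247 − 0.04072×6.711 = 0.05139.
Vmax = 1/intercept = 19.5 nmol/s; Km = slope × Vmax = 0.04072 × 19.5 = 0.792 μM.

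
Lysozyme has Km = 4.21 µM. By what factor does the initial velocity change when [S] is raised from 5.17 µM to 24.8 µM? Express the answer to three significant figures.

1.55

Since Vmax cancels, v₂/v₁ = [S]₂(Km+[S]₁) / [S]₁(Km+[S]₂).
= 24.8×(4.21+5.17) / (5.17×(4.21+24.8)) = 232.6/150.0 = 1.55.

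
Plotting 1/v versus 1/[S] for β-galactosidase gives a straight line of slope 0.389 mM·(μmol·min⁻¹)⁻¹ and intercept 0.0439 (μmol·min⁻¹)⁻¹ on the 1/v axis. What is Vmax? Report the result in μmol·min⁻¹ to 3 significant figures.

The y-intercept of a Lineweaver–Burk plot equals 1/Vmax, so Vmax = 1/0.0439 = 22.8 μmol·min⁻¹.

22.8 μmol·min⁻¹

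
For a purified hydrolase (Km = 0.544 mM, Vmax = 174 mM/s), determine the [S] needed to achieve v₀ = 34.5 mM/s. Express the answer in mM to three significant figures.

0.135 mM

The required fractional saturation is v/Vmax = 34.5/174 = 0.1983.
Then [S]/(Km+[S]) = 0.1983 ⇒ [S] = 0.544 × 0.1983/(1 − 0.1983) = 0.135 mM.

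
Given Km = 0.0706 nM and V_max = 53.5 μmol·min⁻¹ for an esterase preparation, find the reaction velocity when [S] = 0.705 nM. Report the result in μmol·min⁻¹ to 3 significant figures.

48.6 μmol·min⁻¹

[S]/(Km+[S]) = 0.705/0.7756 = 0.9090, the fractional saturation.
v = 0.9090 × Vmax = 0.9090 × 53.5 = 48.6 μmol·min⁻¹.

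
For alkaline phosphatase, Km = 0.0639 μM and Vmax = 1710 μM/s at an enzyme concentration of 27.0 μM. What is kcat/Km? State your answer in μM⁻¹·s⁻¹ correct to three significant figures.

991 μM⁻¹·s⁻¹

kcat = Vmax/[E]total = 1710/27.0 = 63.3 s⁻¹.
kcat/Km = 63.3/0.0639 = 991 μM⁻¹·s⁻¹.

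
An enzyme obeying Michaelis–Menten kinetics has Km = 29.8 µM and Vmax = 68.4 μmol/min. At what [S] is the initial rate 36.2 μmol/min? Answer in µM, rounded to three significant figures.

The required fractional saturation is v/Vmax = 36.2/68.4 = 0.5292.
Then [S]/(Km+[S]) = 0.5292 ⇒ [S] = 29.8 × 0.5292/(1 − 0.5292) = 33.5 µM.

33.5 µM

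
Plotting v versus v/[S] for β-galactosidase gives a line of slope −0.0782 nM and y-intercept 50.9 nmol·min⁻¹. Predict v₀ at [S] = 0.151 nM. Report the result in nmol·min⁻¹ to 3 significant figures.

In the Eadie–Hofstee form v = Vmax − Km·(v/[S]), the slope is −Km and the intercept is Vmax, so Km = 0.0782 nM and Vmax = 50.9 nmol·min⁻¹.
v = 50.9 × 0.151/(0.0782 + 0.151) = 33.5 nmol·min⁻¹.

33.5 nmol·min⁻¹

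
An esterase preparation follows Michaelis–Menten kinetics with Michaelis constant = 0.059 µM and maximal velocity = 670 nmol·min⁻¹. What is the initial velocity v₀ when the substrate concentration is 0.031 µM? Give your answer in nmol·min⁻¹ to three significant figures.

231 nmol·min⁻¹

[S]/(Km+[S]) = 0.031/0.09000 = 0.3444, the fractional saturation.
v = 0.3444 × Vmax = 0.3444 × 670 = 231 nmol·min⁻¹.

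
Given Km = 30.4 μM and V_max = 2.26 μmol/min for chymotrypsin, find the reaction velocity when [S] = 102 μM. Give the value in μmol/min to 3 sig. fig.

v = Vmax·[S]/(Km + [S]) = 2.26 × 102 / (30.4 + 102)
  = 230.5 / 132.4 = 1.74 μmol/min.

1.74 μmol/min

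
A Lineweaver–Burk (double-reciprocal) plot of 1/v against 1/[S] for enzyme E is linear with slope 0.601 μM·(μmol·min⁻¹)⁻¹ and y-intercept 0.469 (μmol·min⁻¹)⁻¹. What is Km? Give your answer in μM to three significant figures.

1.28 μM

y-intercept = 1/Vmax ⇒ Vmax = 2.13 μmol·min⁻¹; slope = Km/Vmax ⇒ Km = slope × Vmax.
Km = 0.601 × 2.13 = 1.28 μM.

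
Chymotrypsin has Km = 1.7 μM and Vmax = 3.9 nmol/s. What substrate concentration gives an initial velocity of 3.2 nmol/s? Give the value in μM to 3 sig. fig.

Rearranging v = Vmax[S]/(Km+[S]) gives [S] = Km·v/(Vmax − v).
[S] = 1.7 × 3.2 / (3.9 − 3.2) = 5.440/0.7000 = 7.77 μM.

7.77 μM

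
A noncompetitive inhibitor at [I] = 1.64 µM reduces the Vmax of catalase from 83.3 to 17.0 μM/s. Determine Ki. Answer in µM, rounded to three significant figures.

Noncompetitive: Vmax,app = Vmax/α with α = 1 + [I]/Ki.
α = Vmax/Vmax,app = 83.3/17.0 = 4.900.
Ki = [I]/(α − 1) = 1.64/3.900 = 0.421 µM.

0.421 µM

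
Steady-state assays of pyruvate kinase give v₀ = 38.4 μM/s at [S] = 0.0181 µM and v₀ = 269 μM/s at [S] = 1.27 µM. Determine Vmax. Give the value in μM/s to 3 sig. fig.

295 μM/s

In reciprocal form, 1/v = (Km/Vmax)·(1/[S]) + 1/Vmax. The two points give (1/[S], 1/v) = (55.25, 0.02604) and (0.7874, 0.003717).
Slope = (0.02604 − 0.003717)/(55.25 − 0.7874) = 0.0004099; intercept = 0.02604 − 0.0004099×55.25 = 0.003395.
Vmax = 1/intercept = 295 μM/s; Km = slope × Vmax = 0.0004099 × 295 = 0.121 µM.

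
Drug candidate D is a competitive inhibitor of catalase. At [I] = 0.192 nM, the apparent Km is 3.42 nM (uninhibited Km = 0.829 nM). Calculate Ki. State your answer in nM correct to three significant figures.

0.0614 nM

Competitive: Km,app = α·Km with α = 1 + [I]/Ki.
α = Km,app/Km = 3.42/0.829 = 4.125.
Since α = 1 + [I]/Ki, [I]/Ki = 4.125 − 1 = 3.125 and Ki = 0.192/3.125 = 0.0614 nM.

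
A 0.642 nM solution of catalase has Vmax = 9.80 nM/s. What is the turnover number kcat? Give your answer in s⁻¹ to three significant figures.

kcat = Vmax/[E]total = 9.80 nM/s / 0.642 nM = 15.3 s⁻¹.

15.3 s⁻¹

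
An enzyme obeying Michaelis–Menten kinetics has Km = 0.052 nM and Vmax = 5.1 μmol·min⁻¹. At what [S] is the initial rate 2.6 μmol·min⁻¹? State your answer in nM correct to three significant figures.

Rearranging v = Vmax[S]/(Km+[S]) gives [S] = Km·v/(Vmax − v).
[S] = 0.052 × 2.6 / (5.1 − 2.6) = 0.1352/2.500 = 0.0541 nM.

0.0541 nM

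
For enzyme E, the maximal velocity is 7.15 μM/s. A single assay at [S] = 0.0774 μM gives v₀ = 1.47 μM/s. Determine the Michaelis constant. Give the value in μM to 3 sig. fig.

0.299 μM

From v = Vmax[S]/(Km+[S]), Km = [S](Vmax − v)/v.
Km = 0.0774 × (7.15 − 1.47) / 1.47 = 0.4396/1.47 = 0.299 μM.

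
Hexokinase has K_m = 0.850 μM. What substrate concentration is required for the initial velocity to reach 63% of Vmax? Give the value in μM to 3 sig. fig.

v/Vmax = [S]/(Km+[S]) = 0.63, so [S] = Km·0.63/(1 − 0.63) = 0.850 × 1.703.
[S] = 1.45 μM.

1.45 μM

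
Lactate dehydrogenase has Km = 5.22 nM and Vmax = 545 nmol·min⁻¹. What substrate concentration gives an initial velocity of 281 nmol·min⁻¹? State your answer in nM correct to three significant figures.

The required fractional saturation is v/Vmax = 281/545 = 0.5156.
Then [S]/(Km+[S]) = 0.5156 ⇒ [S] = 5.22 × 0.5156/(1 − 0.5156) = 5.56 nM.

5.56 nM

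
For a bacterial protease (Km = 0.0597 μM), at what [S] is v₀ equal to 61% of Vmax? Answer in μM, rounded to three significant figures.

v/Vmax = [S]/(Km+[S]) = 0.61, so [S] = Km·0.61/(1 − 0.61) = 0.0597 × 1.564.
[S] = 0.0934 μM.

0.0934 μM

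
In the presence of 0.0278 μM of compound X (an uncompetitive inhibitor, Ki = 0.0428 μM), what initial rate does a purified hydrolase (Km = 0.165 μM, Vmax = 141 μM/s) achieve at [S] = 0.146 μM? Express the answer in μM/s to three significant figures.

With α = 1 + [I]/Ki = 1 + 0.0278/0.0428 = 1.650, the uncompetitive rate law is v = (Vmax/α)·[S] / (Km/α + [S]).
v = (141/1.650)×0.146 / (0.165/1.650 + 0.146) = 12.48/0.2460 = 50.7 μM/s.

50.7 μM/s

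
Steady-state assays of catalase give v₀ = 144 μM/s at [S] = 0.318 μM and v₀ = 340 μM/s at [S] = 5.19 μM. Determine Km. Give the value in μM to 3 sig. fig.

In reciprocal form, 1/v = (Km/Vmax)·(1/[S]) + 1/Vmax. The two points give (1/[S], 1/v) = (3.145, 0.006944) and (0.1927, 0.002941).
Slope = (0.006944 − 0.002941)/(3.145 − 0.1927) = 0.001356; intercept = 0.006944 − 0.001356×3.145 = 0.002680.
Vmax = 1/intercept = 373 μM/s; Km = slope × Vmax = 0.001356 × 373 = 0.506 μM.

0.506 μM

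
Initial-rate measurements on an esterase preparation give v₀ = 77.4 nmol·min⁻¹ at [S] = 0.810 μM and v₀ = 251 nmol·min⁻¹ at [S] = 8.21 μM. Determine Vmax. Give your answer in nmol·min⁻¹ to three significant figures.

333 nmol·min⁻¹

In reciprocal form, 1/v = (Km/Vmax)·(1/[S]) + 1/Vmax. The two points give (1/[S], 1/v) = (1.235, 0.01292) and (0.1218, 0.003984).
Slope = (0.01292 − 0.003984)/(1.235 − 0.1218) = 0.008030; intercept = 0.01292 − 0.008030×1.235 = 0.003006.
Vmax = 1/intercept = 333 nmol·min⁻¹; Km = slope × Vmax = 0.008030 × 333 = 2.67 μM.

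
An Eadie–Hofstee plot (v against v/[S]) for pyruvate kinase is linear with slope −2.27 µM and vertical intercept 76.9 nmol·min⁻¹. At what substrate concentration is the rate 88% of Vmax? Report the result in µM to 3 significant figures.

16.6 µM

The Eadie–Hofstee slope gives Km = 2.27 µM (slope = −Km).
v/Vmax = [S]/(Km+[S]) = 0.88 ⇒ [S] = Km·0.88/(1−0.88) = 2.27 × 7.333 = 16.6 µM.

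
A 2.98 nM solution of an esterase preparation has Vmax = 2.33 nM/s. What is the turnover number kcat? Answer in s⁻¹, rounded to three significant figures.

kcat = Vmax/[E]total = 2.33 nM/s / 2.98 nM = 0.782 s⁻¹.

0.782 s⁻¹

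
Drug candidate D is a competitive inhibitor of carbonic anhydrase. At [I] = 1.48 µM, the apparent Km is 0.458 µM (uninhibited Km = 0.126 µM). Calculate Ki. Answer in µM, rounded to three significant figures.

0.562 µM

Competitive: Km,app = α·Km with α = 1 + [I]/Ki.
α = Km,app/Km = 0.458/0.126 = 3.635.
Ki = [I]/(α − 1) = 1.48/2.635 = 0.562 µM.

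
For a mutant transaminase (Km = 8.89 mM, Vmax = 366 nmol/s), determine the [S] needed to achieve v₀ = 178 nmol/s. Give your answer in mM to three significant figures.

Rearranging v = Vmax[S]/(Km+[S]) gives [S] = Km·v/(Vmax − v).
[S] = 8.89 × 178 / (366 − 178) = 1582/188.0 = 8.42 mM.

8.42 mM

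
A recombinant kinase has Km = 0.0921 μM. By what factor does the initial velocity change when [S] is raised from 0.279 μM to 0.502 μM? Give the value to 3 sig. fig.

Since Vmax cancels, v₂/v₁ = [S]₂(Km+[S]₁) / [S]₁(Km+[S]₂).
= 0.502×(0.0921+0.279) / (0.279×(0.0921+0.502)) = 0.1863/0.1658 = 1.12.

1.12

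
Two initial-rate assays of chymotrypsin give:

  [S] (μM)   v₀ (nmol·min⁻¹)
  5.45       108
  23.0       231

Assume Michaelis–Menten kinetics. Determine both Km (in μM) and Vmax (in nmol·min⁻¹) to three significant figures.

Km = 12.6 μM; Vmax = 357 nmol·min⁻¹

In reciprocal form, 1/v = (Km/Vmax)·(1/[S]) + 1/Vmax. The two points give (1/[S], 1/v) = (0.1835, 0.009259) and (0.04348, 0.004329).
Slope = (0.009259 − 0.004329)/(0.1835 − 0.04348) = 0.03521; intercept = 0.009259 − 0.03521×0.1835 = 0.002798.
Vmax = 1/intercept = 357 nmol·min⁻¹; Km = slope × Vmax = 0.03521 × 357 = 12.6 μM.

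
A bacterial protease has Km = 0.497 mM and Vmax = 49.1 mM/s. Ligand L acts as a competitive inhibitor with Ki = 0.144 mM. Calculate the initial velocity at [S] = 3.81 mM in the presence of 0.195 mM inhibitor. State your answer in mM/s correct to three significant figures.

α = 1 + [I]/Ki = 1 + 0.195/0.144 = 2.354.
For a competitive inhibitor, Vmax is unchanged and the apparent Km becomes α·Km: Km,app = 1.17 mM, Vmax,app = 49.1 mM/s.
v = Vmax,app·[S]/(Km,app + [S]) = 49.1 × 3.81/(1.17 + 3.81) = 37.6 mM/s.

37.6 mM/s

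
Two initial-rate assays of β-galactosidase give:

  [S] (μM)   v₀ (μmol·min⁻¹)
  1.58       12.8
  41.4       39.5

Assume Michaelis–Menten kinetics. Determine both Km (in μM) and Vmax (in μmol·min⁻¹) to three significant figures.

In reciprocal form, 1/v = (Km/Vmax)·(1/[S]) + 1/Vmax. The two points give (1/[S], 1/v) = (0.6329, 0.07812) and (0.02415, 0.02532).
Slope = (0.07812 − 0.02532)/(0.6329 − 0.02415) = 0.08675; intercept = 0.07812 − 0.08675×0.6329 = 0.02322.
Vmax = 1/intercept = 43.1 μmol·min⁻¹; Km = slope × Vmax = 0.08675 × 43.1 = 3.74 μM.

Km = 3.74 μM; Vmax = 43.1 μmol·min⁻¹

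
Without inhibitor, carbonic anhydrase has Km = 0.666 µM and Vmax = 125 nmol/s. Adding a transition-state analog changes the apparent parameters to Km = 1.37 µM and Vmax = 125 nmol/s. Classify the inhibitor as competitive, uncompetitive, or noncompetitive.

Km increases (0.666 → 1.37 µM) while Vmax is unchanged — the hallmark of competitive inhibition.

competitive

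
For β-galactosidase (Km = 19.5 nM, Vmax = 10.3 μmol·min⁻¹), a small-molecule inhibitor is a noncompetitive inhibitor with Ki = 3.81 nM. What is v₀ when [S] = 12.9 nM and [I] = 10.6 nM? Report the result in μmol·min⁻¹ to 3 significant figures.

With α = 1 + [I]/Ki = 1 + 10.6/3.81 = 3.782, the noncompetitive rate law is v = (Vmax/α)·[S] / (Km + [S]).
v = (10.3/3.782)×12.9 / (19.5 + 12.9) = 35.13/32.40 = 1.08 μmol·min⁻¹.

1.08 μmol·min⁻¹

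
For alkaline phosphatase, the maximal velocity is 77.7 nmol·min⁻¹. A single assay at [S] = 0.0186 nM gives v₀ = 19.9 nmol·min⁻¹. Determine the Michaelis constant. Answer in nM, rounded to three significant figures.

From v = Vmax[S]/(Km+[S]), Km = [S](Vmax − v)/v.
Km = 0.0186 × (77.7 − 19.9) / 19.9 = 1.075/19.9 = 0.0540 nM.

0.0540 nM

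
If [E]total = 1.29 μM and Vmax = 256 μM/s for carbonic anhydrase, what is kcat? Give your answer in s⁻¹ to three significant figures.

kcat = Vmax/[E]total = 256 μM/s / 1.29 μM = 198 s⁻¹.

198 s⁻¹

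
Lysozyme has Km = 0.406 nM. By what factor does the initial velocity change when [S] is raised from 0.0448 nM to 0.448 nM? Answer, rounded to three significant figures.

5.28

The fractional saturations are [S]/(Km+[S]) = 0.0448/0.4508 = 0.09938 and 0.448/0.8540 = 0.5246.
v₂/v₁ is just their ratio: 0.5246/0.09938 = 5.28.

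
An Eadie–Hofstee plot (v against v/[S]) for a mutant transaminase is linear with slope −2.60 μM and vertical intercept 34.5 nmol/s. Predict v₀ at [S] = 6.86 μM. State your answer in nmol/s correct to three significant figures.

In the Eadie–Hofstee form v = Vmax − Km·(v/[S]), the slope is −Km and the intercept is Vmax, so Km = 2.60 μM and Vmax = 34.5 nmol/s.
v = 34.5 × 6.86/(2.60 + 6.86) = 25.0 nmol/s.

25.0 nmol/s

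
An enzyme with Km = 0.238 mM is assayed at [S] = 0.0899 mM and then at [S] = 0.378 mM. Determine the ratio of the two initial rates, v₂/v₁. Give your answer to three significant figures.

2.24

The fractional saturations are [S]/(Km+[S]) = 0.0899/0.3279 = 0.2742 and 0.378/0.6160 = 0.6136.
v₂/v₁ is just their ratio: 0.6136/0.2742 = 2.24.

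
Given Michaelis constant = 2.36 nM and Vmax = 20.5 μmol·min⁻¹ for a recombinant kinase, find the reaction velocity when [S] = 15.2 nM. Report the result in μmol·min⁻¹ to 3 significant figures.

[S]/(Km+[S]) = 15.2/17.56 = 0.8656, the fractional saturation.
v = 0.8656 × Vmax = 0.8656 × 20.5 = 17.7 μmol·min⁻¹.

17.7 μmol·min⁻¹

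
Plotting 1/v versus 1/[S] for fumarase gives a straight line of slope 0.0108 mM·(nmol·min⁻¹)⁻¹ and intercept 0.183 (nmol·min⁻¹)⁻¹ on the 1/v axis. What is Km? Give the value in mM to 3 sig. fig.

0.0590 mM

y-intercept = 1/Vmax ⇒ Vmax = 5.46 nmol·min⁻¹; slope = Km/Vmax ⇒ Km = slope × Vmax.
Km = 0.0108 × 5.46 = 0.0590 mM.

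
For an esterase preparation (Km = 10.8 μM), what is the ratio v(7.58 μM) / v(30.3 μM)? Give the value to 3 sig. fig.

The fractional saturations are [S]/(Km+[S]) = 30.3/41.10 = 0.7372 and 7.58/18.38 = 0.4124.
v₂/v₁ is just their ratio: 0.4124/0.7372 = 0.559.

0.559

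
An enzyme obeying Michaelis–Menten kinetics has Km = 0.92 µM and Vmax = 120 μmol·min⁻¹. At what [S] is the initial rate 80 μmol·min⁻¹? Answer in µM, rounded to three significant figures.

1.84 µM

Rearranging v = Vmax[S]/(Km+[S]) gives [S] = Km·v/(Vmax − v).
[S] = 0.92 × 80 / (120 − 80) = 73.60/40.00 = 1.84 µM.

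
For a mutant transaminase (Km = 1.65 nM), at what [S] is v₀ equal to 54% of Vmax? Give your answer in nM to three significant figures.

1.94 nM

v/Vmax = [S]/(Km+[S]) = 0.54, so [S] = Km·0.54/(1 − 0.54) = 1.65 × 1.174.
[S] = 1.94 nM.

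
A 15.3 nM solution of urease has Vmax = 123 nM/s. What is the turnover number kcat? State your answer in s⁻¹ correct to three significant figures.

kcat = Vmax/[E]total = 123 nM/s / 15.3 nM = 8.04 s⁻¹.

8.04 s⁻¹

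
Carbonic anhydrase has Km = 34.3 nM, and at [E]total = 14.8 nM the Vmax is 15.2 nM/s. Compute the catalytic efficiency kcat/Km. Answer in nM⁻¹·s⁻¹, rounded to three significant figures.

kcat = Vmax/[E]total = 15.2/14.8 = 1.03 s⁻¹.
kcat/Km = 1.03/34.3 = 0.0299 nM⁻¹·s⁻¹.

0.0299 nM⁻¹·s⁻¹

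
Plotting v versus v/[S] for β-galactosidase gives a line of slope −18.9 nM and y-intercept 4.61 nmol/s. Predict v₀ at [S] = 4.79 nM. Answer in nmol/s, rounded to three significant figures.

0.932 nmol/s

In the Eadie–Hofstee form v = Vmax − Km·(v/[S]), the slope is −Km and the intercept is Vmax, so Km = 18.9 nM and Vmax = 4.61 nmol/s.
v = 4.61 × 4.79/(18.9 + 4.79) = 0.932 nmol/s.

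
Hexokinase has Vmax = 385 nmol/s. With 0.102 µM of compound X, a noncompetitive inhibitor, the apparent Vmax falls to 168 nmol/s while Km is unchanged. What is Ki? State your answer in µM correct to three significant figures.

Noncompetitive: Vmax,app = Vmax/α with α = 1 + [I]/Ki.
α = Vmax/Vmax,app = 385/168 = 2.292.
Since α = 1 + [I]/Ki, [I]/Ki = 2.292 − 1 = 1.292 and Ki = 0.102/1.292 = 0.0790 µM.

0.0790 µM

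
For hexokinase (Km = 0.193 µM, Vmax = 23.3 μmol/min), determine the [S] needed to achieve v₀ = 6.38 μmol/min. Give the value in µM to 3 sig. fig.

0.0728 µM

Rearranging v = Vmax[S]/(Km+[S]) gives [S] = Km·v/(Vmax − v).
[S] = 0.193 × 6.38 / (23.3 − 6.38) = 1.231/16.92 = 0.0728 µM.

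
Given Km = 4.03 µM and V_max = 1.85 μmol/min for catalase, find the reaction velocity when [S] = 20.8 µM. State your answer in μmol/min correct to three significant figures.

[S]/(Km+[S]) = 20.8/24.83 = 0.8377, the fractional saturation.
v = 0.8377 × Vmax = 0.8377 × 1.85 = 1.55 μmol/min.

1.55 μmol/min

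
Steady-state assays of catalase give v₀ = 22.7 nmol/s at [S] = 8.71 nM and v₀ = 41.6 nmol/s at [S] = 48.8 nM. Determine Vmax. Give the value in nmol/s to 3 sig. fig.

From v = Vmax[S]/(Km+[S]), each point gives Vmax = v(Km+[S])/[S].
Equating: 22.7(Km+8.71)/8.71 = 41.6(Km+48.8)/48.8.
2.606·Km + 22.7 = 0.8525·Km + 41.6, so (2.606 − 0.8525)·Km = 41.6 − 22.7.
Km = 18.90/1.754 = 10.8 nM; then Vmax = 22.7(10.8+8.71)/8.71 = 50.8 nmol/s.

50.8 nmol/s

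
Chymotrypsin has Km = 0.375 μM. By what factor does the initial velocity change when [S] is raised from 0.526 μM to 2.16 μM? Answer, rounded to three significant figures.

The fractional saturations are [S]/(Km+[S]) = 0.526/0.9010 = 0.5838 and 2.16/2.535 = 0.8521.
v₂/v₁ is just their ratio: 0.8521/0.5838 = 1.46.

1.46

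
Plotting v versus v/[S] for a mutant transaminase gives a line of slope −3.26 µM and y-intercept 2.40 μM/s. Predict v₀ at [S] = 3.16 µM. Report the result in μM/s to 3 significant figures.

1.18 μM/s

In the Eadie–Hofstee form v = Vmax − Km·(v/[S]), the slope is −Km and the intercept is Vmax, so Km = 3.26 µM and Vmax = 2.40 μM/s.
v = 2.40 × 3.16/(3.26 + 3.16) = 1.18 μM/s.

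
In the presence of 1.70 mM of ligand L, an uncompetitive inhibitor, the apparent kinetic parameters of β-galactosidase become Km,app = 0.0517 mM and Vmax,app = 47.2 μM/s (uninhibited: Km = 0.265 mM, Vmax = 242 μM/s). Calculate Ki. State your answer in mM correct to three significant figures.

Uncompetitive: Vmax,app = Vmax/α (and Km,app = Km/α) with α = 1 + [I]/Ki.
α = Vmax/Vmax,app = 242/47.2 = 5.127.
Since α = 1 + [I]/Ki, [I]/Ki = 5.127 − 1 = 4.127 and Ki = 1.70/4.127 = 0.412 mM.

0.412 mM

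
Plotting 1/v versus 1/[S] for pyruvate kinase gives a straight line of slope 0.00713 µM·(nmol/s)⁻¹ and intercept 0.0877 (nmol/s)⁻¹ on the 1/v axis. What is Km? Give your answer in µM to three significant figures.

0.0813 µM

y-intercept = 1/Vmax ⇒ Vmax = 11.4 nmol/s; slope = Km/Vmax ⇒ Km = slope × Vmax.
Km = 0.00713 × 11.4 = 0.0813 µM.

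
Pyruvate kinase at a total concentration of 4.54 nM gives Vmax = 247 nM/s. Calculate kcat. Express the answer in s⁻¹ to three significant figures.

54.4 s⁻¹

kcat = Vmax/[E]total = 247 nM/s / 4.54 nM = 54.4 s⁻¹.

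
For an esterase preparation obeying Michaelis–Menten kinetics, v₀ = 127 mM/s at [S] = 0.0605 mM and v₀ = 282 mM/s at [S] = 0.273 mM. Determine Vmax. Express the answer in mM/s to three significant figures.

From v = Vmax[S]/(Km+[S]), each point gives Vmax = v(Km+[S])/[S].
Equating: 127(Km+0.0605)/0.0605 = 282(Km+0.273)/0.273.
2099·Km + 127 = 1033·Km + 282, so (2099 − 1033)·Km = 282 − 127.
Km = 155.0/1066 = 0.145 mM; then Vmax = 127(0.145+0.0605)/0.0605 = 432 mM/s.

432 mM/s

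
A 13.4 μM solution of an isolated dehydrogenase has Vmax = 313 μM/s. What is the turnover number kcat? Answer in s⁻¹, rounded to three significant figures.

23.4 s⁻¹

kcat = Vmax/[E]total = 313 μM/s / 13.4 μM = 23.4 s⁻¹.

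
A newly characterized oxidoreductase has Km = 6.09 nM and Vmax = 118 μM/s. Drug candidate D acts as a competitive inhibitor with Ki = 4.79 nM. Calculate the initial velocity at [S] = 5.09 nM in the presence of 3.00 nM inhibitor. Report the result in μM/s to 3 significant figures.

α = 1 + [I]/Ki = 1 + 3.00/4.79 = 1.626.
For a competitive inhibitor, Vmax is unchanged and the apparent Km becomes α·Km: Km,app = 9.90 nM, Vmax,app = 118 μM/s.
v = Vmax,app·[S]/(Km,app + [S]) = 118 × 5.09/(9.90 + 5.09) = 40.1 μM/s.

40.1 μM/s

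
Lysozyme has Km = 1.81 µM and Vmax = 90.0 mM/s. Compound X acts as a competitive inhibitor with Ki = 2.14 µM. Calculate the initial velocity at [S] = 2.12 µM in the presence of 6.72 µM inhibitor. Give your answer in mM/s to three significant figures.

α = 1 + [I]/Ki = 1 + 6.72/2.14 = 4.140.
For a competitive inhibitor, Vmax is unchanged and the apparent Km becomes α·Km: Km,app = 7.49 µM, Vmax,app = 90.0 mM/s.
v = Vmax,app·[S]/(Km,app + [S]) = 90.0 × 2.12/(7.49 + 2.12) = 19.8 mM/s.

19.8 mM/s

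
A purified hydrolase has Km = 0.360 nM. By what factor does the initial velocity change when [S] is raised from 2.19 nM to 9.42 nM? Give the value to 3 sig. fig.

Since Vmax cancels, v₂/v₁ = [S]₂(Km+[S]₁) / [S]₁(Km+[S]₂).
= 9.42×(0.360+2.19) / (2.19×(0.360+9.42)) = 24.02/21.42 = 1.12.

1.12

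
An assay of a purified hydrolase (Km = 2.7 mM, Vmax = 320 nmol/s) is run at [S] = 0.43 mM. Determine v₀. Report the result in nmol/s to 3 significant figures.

44.0 nmol/s

[S]/(Km+[S]) = 0.43/3.130 = 0.1374, the fractional saturation.
v = 0.1374 × Vmax = 0.1374 × 320 = 44.0 nmol/s.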